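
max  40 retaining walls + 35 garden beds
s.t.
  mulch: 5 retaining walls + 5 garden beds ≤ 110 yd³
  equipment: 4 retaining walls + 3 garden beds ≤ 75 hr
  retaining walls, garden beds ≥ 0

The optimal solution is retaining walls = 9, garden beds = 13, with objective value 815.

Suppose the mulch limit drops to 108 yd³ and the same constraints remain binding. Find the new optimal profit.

807

Both mulch and equipment are binding at x*.
From A_Bᵀ y = c: 5·y_mulch + 4·y_equipment = 40; 5·y_mulch + 3·y_equipment = 35.
Solving: y_mulch = 4, y_equipment = 5.
Δz = y_mulch·Δb = 4 × (-2) = -8, so new z* = 815 − 8 = 807.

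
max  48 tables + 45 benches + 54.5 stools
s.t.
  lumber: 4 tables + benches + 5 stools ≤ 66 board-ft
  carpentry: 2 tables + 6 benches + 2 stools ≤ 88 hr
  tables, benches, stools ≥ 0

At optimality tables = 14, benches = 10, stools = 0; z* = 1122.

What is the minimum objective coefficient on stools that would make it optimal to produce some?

At the optimum: lumber uses 66 of 66 (binding); carpentry uses 88 of 88 (binding).
The binding rows give the dual system: 4·y_lumber + 2·y_carpentry = 48 and 1·y_lumber + 6·y_carpentry = 45.
This yields shadow prices y_lumber = 9, y_carpentry = 6.
stools enters the basis when its profit ≥ yᵀa₃ = 9·5 + 6·2 = 57.

57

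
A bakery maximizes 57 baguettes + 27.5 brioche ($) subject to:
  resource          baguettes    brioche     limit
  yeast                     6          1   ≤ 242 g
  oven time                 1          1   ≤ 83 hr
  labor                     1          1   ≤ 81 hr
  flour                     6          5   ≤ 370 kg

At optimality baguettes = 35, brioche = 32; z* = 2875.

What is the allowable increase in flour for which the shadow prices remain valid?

67.2

Binding constraints: yeast, flour. The basis is B = [[6,1],[6,5]] with det 24.
Per unit increase in flour, x* moves by d = (-0.0417, 0.25).
The basis stays optimal until labor becomes binding; allowable increase = 67.2 kg.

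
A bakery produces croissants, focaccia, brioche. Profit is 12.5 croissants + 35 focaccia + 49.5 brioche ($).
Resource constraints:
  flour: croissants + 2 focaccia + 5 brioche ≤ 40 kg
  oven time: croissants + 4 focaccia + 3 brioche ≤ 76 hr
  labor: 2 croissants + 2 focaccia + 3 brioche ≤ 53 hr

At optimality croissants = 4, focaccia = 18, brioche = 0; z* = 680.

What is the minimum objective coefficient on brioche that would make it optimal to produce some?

At the optimum: flour uses 40 of 40 (binding); oven time uses 76 of 76 (binding); labor uses 44 of 53 (slack = 9).
By complementary slackness, y = 0 for the non-binding constraint.
The binding rows give the dual system: 1·y_flour + 1·y_oven time = 12.5 and 2·y_flour + 4·y_oven time = 35.
Solving: y_flour = 7.5, y_oven time = 5.
brioche enters the basis when its profit ≥ yᵀa₃ = 7.5·5 + 5·3 = 52.5.

52.5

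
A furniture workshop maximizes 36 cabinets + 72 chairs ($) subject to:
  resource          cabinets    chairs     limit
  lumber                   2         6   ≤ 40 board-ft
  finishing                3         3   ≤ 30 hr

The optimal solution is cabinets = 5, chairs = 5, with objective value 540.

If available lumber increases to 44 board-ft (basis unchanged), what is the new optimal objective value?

At the optimum: lumber uses 40 of 40 (binding); finishing uses 30 of 30 (binding).
The binding rows give the dual system: 2·y_lumber + 3·y_finishing = 36 and 6·y_lumber + 3·y_finishing = 72.
Solving: y_lumber = 9, y_finishing = 6.
Δz = y_lumber·Δb = 9 × (4) = 36, so new z* = 540 + 36 = 576.

576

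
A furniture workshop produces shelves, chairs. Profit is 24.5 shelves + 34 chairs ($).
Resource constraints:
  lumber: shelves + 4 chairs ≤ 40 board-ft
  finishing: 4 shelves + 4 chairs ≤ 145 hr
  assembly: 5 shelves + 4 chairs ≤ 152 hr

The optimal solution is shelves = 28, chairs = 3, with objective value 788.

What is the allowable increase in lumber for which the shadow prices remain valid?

Binding constraints: lumber, assembly. The basis is B = [[1,4],[5,4]] with det -16.
Per unit increase in lumber, x* moves by d = (-0.25, 0.3125).
The basis stays optimal until finishing becomes binding; allowable increase = 84 board-ft.

84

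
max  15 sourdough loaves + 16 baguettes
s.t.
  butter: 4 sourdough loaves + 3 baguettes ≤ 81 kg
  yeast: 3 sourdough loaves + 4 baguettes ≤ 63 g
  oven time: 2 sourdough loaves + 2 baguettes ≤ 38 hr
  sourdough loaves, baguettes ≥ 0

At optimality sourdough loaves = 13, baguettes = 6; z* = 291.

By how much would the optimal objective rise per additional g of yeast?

Binding: yeast and oven time. Non-binding: butter (11 unused).
Since butter is not tight, its dual is 0.
From A_Bᵀ y = c: 3·y_yeast + 2·y_oven time = 15; 4·y_yeast + 2·y_oven time = 16.
Solving: y_yeast = 1, y_oven time = 6.
Shadow price of yeast = 1.

1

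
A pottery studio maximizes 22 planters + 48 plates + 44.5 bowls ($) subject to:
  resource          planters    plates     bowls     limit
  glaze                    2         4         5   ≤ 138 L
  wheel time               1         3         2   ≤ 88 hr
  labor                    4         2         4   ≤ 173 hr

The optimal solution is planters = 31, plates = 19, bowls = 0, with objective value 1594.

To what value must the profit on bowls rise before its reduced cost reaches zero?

Check each constraint at x*: glaze 138/138 (tight); wheel time 88/88 (tight); labor 162/173 (slack 11).
By complementary slackness, y = 0 for the non-binding constraint.
The binding rows give the dual system: 2·y_glaze + 1·y_wheel time = 22 and 4·y_glaze + 3·y_wheel time = 48.
→ y_glaze = 9 and y_wheel time = 4.
bowls enters the basis when its profit ≥ yᵀa₃ = 9·5 + 4·2 = 53.

53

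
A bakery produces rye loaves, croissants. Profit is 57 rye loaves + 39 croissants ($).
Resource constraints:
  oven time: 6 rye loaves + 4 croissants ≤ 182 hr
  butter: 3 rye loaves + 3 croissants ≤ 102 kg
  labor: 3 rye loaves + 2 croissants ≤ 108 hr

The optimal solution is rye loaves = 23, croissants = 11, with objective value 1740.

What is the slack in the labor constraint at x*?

labor used = 3·23 + 2·11 = 91; slack = 108 − 91 = 17.

17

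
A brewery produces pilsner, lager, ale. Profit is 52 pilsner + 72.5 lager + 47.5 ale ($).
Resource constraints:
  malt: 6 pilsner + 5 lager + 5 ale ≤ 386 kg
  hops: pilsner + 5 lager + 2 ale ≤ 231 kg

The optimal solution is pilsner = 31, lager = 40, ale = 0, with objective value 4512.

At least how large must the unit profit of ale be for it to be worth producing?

Both malt and hops are binding at x*.
From A_Bᵀ y = c: 6·y_malt + 1·y_hops = 52; 5·y_malt + 5·y_hops = 72.5.
This yields shadow prices y_malt = 7.5, y_hops = 7.
ale enters the basis when its profit ≥ yᵀa₃ = 7.5·5 + 7·2 = 51.5.

51.5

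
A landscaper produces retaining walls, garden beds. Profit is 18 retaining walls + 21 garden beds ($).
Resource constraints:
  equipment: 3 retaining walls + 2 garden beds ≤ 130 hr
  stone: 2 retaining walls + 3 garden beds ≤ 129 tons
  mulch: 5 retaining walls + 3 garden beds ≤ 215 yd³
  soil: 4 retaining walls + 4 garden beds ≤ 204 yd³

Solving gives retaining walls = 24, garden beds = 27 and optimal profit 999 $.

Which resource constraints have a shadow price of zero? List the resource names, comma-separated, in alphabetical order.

equipment, mulch

equipment: 126/130 (slack 4)
stone: 129/129 (binding)
mulch: 201/215 (slack 14)
soil: 204/204 (binding)
By complementary slackness, a constraint with positive slack has shadow price 0 → equipment, mulch.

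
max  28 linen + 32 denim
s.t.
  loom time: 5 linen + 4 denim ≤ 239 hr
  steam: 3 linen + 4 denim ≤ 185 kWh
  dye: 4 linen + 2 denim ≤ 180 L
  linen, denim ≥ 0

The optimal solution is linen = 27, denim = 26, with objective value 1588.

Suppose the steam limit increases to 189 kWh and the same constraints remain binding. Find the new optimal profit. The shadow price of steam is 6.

Δb = 4, so new z* = 1588 + (6)·(4) = 1588 + 24 = 1612.

1612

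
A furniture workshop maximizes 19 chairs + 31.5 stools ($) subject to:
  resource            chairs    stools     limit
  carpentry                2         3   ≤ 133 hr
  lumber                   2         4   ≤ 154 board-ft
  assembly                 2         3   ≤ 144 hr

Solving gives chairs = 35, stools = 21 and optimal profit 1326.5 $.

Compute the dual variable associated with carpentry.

Check each constraint at x*: carpentry 133/133 (tight); lumber 154/154 (tight); assembly 133/144 (slack 11).
Since assembly is not tight, its dual is 0.
From A_Bᵀ y = c: 2·y_carpentry + 2·y_lumber = 19; 3·y_carpentry + 4·y_lumber = 31.5.
Solving: y_carpentry = 6.5, y_lumber = 3.
Shadow price of carpentry = 6.5.

6.5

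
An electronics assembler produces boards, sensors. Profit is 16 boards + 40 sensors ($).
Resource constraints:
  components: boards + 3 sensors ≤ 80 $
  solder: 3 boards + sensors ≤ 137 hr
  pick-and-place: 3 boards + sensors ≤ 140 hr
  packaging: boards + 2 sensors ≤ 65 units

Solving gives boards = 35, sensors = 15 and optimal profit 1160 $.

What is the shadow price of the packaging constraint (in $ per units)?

Check each constraint at x*: components 80/80 (tight); solder 120/137 (slack 17); pick-and-place 120/140 (slack 20); packaging 65/65 (tight).
Slack constraints have shadow price 0 (complementary slackness).
From A_Bᵀ y = c: 1·y_components + 1·y_packaging = 16; 3·y_components + 2·y_packaging = 40.
→ y_components = 8 and y_packaging = 8.
Shadow price of packaging = 8.

8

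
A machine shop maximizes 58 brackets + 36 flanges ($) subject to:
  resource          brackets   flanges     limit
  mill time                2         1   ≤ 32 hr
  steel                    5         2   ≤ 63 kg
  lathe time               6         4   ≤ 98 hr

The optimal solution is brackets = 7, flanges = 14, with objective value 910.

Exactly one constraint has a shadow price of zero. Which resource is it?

mill time

mill time: 28/32 (slack 4)
steel: 63/63 (binding)
lathe time: 98/98 (binding)
By complementary slackness, a constraint with positive slack has shadow price 0 → mill time.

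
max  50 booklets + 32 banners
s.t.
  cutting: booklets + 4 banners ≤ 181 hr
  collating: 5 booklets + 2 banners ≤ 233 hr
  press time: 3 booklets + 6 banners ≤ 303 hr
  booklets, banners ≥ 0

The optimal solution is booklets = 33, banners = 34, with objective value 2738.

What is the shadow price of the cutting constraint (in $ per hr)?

0

Binding: collating and press time. Non-binding: cutting (12 unused).
Since cutting is not tight, its dual is 0.
Dual feasibility on the basic columns requires 5·y_collating + 3·y_press time = 50, 2·y_collating + 6·y_press time = 32.
This yields shadow prices y_collating = 8.5, y_press time = 2.5.
Shadow price of cutting = 0.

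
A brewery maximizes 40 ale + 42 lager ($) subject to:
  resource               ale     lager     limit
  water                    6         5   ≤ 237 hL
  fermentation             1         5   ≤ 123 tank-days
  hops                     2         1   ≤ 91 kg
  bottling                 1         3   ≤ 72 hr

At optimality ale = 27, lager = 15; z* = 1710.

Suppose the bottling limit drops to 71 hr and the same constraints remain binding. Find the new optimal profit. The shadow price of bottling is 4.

Δb = -1, so new z* = 1710 + (4)·(-1) = 1710 − 4 = 1706.

1706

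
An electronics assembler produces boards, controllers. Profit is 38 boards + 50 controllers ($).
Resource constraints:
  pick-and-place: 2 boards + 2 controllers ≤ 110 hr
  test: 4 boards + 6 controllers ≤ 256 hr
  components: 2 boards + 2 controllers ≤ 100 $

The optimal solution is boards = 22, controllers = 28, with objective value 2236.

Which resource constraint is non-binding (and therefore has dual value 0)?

pick-and-place

pick-and-place: 100/110 (slack 10)
test: 256/256 (binding)
components: 100/100 (binding)
By complementary slackness, a constraint with positive slack has shadow price 0 → pick-and-place.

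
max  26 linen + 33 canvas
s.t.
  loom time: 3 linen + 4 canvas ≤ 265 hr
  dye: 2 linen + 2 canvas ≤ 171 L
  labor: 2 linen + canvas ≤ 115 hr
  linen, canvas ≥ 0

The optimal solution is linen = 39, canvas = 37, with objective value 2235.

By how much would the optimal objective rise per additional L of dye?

Check each constraint at x*: loom time 265/265 (tight); dye 152/171 (slack 19); labor 115/115 (tight).
Slack constraints have shadow price 0 (complementary slackness).
Dual feasibility on the basic columns requires 3·y_loom time + 2·y_labor = 26, 4·y_loom time + 1·y_labor = 33.
→ y_loom time = 8 and y_labor = 1.
Shadow price of dye = 0.

0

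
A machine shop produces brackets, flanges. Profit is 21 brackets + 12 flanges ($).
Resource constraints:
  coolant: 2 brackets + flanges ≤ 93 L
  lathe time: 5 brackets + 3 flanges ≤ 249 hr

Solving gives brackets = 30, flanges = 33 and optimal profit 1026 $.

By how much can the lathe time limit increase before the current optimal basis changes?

30

Binding constraints: coolant, lathe time. The basis is B = [[2,1],[5,3]] with det 1.
Per unit increase in lathe time, x* moves by d = (-1, 2).
The basis stays optimal until brackets reaches 0; allowable increase = 30 hr.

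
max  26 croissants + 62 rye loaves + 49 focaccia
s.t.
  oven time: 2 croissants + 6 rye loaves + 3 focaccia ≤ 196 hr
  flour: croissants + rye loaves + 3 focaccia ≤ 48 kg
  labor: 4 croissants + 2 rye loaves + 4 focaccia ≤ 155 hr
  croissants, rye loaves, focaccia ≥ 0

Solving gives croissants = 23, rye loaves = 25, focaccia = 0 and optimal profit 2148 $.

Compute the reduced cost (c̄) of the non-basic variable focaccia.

-2

Check each constraint at x*: oven time 196/196 (tight); flour 48/48 (tight); labor 142/155 (slack 13).
By complementary slackness, y = 0 for the non-binding constraint.
The binding rows give the dual system: 2·y_oven time + 1·y_flour = 26 and 6·y_oven time + 1·y_flour = 62.
→ y_oven time = 9 and y_flour = 8.
Reduced cost of focaccia: c₃ − yᵀa₃ = 49 − (9·3 + 8·3) = 49 − 51 = -2.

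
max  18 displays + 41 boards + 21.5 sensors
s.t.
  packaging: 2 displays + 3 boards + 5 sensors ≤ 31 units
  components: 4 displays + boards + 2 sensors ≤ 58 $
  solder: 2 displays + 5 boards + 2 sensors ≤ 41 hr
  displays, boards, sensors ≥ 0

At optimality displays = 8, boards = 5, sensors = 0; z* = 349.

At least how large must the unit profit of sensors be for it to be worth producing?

Check each constraint at x*: packaging 31/31 (tight); components 37/58 (slack 21); solder 41/41 (tight).
By complementary slackness, y = 0 for the non-binding constraint.
From A_Bᵀ y = c: 2·y_packaging + 2·y_solder = 18; 3·y_packaging + 5·y_solder = 41.
This yields shadow prices y_packaging = 2, y_solder = 7.
sensors enters the basis when its profit ≥ yᵀa₃ = 2·5 + 7·2 = 24.

24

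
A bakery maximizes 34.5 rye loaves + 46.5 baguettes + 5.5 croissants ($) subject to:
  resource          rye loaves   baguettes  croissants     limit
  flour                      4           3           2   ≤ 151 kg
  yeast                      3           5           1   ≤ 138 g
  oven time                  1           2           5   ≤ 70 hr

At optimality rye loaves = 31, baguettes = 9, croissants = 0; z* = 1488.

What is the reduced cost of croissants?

-8

Binding: flour and yeast. Non-binding: oven time (21 unused).
Slack constraints have shadow price 0 (complementary slackness).
The binding rows give the dual system: 4·y_flour + 3·y_yeast = 34.5 and 3·y_flour + 5·y_yeast = 46.5.
Solving: y_flour = 3, y_yeast = 7.5.
Reduced cost of croissants: c₃ − yᵀa₃ = 5.5 − (3·2 + 7.5·1) = 5.5 − 13.5 = -8.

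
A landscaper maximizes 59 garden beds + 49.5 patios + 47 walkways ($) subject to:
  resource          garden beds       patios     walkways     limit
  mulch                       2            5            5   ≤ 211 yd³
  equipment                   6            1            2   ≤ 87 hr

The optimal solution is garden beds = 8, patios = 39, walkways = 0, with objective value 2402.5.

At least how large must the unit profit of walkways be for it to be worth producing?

56.5

At the optimum: mulch uses 211 of 211 (binding); equipment uses 87 of 87 (binding).
Dual feasibility on the basic columns requires 2·y_mulch + 6·y_equipment = 59, 5·y_mulch + 1·y_equipment = 49.5.
This yields shadow prices y_mulch = 8.5, y_equipment = 7.
walkways enters the basis when its profit ≥ yᵀa₃ = 8.5·5 + 7·2 = 56.5.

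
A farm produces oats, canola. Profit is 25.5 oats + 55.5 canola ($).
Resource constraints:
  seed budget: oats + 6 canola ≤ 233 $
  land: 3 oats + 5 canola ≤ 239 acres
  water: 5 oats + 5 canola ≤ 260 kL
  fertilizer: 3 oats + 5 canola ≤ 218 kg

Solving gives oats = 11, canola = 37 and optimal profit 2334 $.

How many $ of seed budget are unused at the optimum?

0

seed budget used = 1·11 + 6·37 = 233; slack = 233 − 233 = 0.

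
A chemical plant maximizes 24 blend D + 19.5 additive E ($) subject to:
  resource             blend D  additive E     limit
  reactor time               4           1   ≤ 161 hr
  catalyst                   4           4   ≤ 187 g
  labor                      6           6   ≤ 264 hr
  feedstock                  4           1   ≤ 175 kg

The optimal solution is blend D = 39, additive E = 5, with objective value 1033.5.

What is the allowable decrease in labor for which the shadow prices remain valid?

Binding constraints: reactor time, labor. The basis is B = [[4,1],[6,6]] with det 18.
Per unit decrease in labor, x* moves by d = (0.0556, -0.2222).
The basis stays optimal until additive E reaches 0; allowable decrease = 22.5 hr.

22.5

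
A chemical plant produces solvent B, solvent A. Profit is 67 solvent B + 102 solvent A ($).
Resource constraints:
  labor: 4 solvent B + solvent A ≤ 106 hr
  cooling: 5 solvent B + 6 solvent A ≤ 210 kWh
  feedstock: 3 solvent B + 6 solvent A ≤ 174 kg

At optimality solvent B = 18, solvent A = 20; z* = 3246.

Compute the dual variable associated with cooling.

Check each constraint at x*: labor 92/106 (slack 14); cooling 210/210 (tight); feedstock 174/174 (tight).
Since labor is not tight, its dual is 0.
From A_Bᵀ y = c: 5·y_cooling + 3·y_feedstock = 67; 6·y_cooling + 6·y_feedstock = 102.
This yields shadow prices y_cooling = 8, y_feedstock = 9.
Shadow price of cooling = 8.

8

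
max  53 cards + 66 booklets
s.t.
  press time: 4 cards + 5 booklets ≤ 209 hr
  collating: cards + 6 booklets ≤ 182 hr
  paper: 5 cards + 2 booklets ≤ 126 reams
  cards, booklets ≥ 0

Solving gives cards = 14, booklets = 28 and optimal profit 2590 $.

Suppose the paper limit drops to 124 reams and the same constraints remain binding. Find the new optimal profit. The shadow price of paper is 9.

Δb = -2, so new z* = 2590 + (9)·(-2) = 2590 − 18 = 2572.

2572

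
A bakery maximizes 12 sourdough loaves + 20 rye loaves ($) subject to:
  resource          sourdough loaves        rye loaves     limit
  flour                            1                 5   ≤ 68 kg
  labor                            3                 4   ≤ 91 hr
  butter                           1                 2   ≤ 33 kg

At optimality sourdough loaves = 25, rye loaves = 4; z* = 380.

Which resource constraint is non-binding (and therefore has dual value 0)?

flour: 45/68 (slack 23)
labor: 91/91 (binding)
butter: 33/33 (binding)
By complementary slackness, a constraint with positive slack has shadow price 0 → flour.

flour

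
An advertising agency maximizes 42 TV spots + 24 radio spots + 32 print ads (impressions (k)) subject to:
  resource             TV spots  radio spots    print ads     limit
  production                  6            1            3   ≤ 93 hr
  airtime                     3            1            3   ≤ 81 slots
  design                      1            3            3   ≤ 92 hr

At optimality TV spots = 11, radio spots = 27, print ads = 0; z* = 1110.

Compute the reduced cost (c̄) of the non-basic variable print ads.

-4

At the optimum: production uses 93 of 93 (binding); airtime uses 60 of 81 (slack = 21); design uses 92 of 92 (binding).
Slack constraints have shadow price 0 (complementary slackness).
From A_Bᵀ y = c: 6·y_production + 1·y_design = 42; 1·y_production + 3·y_design = 24.
→ y_production = 6 and y_design = 6.
Reduced cost of print ads: c₃ − yᵀa₃ = 32 − (6·3 + 6·3) = 32 − 36 = -4.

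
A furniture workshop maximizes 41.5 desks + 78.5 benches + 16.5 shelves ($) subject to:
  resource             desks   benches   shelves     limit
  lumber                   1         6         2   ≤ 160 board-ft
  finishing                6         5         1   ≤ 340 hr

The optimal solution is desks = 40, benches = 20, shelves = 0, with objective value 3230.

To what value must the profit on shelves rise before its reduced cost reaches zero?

At the optimum: lumber uses 160 of 160 (binding); finishing uses 340 of 340 (binding).
Dual feasibility on the basic columns requires 1·y_lumber + 6·y_finishing = 41.5, 6·y_lumber + 5·y_finishing = 78.5.
Solving: y_lumber = 8.5, y_finishing = 5.5.
shelves enters the basis when its profit ≥ yᵀa₃ = 8.5·2 + 5.5·1 = 22.5.

22.5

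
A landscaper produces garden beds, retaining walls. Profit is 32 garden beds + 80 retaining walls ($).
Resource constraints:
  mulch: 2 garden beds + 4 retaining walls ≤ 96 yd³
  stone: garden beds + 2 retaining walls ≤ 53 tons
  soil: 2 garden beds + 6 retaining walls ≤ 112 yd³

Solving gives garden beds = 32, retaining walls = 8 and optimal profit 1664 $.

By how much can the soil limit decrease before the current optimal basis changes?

Binding constraints: mulch, soil. The basis is B = [[2,4],[2,6]] with det 4.
Per unit decrease in soil, x* moves by d = (1, -0.5).
The basis stays optimal until retaining walls reaches 0; allowable decrease = 16 yd³.

16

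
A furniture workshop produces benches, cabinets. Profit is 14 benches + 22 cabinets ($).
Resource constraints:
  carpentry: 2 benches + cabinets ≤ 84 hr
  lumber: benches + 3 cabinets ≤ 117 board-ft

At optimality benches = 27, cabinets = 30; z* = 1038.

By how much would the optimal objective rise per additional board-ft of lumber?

6

Check each constraint at x*: carpentry 84/84 (tight); lumber 117/117 (tight).
The binding rows give the dual system: 2·y_carpentry + 1·y_lumber = 14 and 1·y_carpentry + 3·y_lumber = 22.
Solving: y_carpentry = 4, y_lumber = 6.
Shadow price of lumber = 6.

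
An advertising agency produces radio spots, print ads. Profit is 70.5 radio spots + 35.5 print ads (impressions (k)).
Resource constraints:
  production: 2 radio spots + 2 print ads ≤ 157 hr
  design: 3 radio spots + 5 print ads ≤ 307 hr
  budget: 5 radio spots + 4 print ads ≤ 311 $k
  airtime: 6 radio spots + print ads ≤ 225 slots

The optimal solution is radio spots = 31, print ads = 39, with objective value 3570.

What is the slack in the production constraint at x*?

production used = 2·31 + 2·39 = 140; slack = 157 − 140 = 17.

17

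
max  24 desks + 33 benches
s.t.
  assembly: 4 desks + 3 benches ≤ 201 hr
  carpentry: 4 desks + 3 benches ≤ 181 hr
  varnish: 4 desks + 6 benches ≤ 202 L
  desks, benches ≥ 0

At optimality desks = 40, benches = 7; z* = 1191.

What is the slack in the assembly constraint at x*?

assembly used = 4·40 + 3·7 = 181; slack = 201 − 181 = 20.

20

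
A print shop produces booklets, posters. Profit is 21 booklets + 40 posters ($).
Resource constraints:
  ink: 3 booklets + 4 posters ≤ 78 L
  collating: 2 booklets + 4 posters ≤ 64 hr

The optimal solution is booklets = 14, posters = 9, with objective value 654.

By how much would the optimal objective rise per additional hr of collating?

9

At the optimum: ink uses 78 of 78 (binding); collating uses 64 of 64 (binding).
From A_Bᵀ y = c: 3·y_ink + 2·y_collating = 21; 4·y_ink + 4·y_collating = 40.
→ y_ink = 1 and y_collating = 9.
Shadow price of collating = 9.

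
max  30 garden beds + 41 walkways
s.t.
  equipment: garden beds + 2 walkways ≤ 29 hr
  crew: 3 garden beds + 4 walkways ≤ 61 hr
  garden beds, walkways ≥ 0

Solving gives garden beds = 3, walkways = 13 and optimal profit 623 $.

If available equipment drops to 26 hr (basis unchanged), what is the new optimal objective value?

At the optimum: equipment uses 29 of 29 (binding); crew uses 61 of 61 (binding).
Dual feasibility on the basic columns requires 1·y_equipment + 3·y_crew = 30, 2·y_equipment + 4·y_crew = 41.
→ y_equipment = 1.5 and y_crew = 9.5.
Δz = y_equipment·Δb = 1.5 × (-3) = -4.5, so new z* = 623 − 4.5 = 618.5.

618.5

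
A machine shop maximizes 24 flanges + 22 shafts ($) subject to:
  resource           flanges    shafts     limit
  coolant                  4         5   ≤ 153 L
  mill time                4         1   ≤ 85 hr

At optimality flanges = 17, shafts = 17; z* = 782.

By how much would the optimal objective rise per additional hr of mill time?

2

At the optimum: coolant uses 153 of 153 (binding); mill time uses 85 of 85 (binding).
From A_Bᵀ y = c: 4·y_coolant + 4·y_mill time = 24; 5·y_coolant + 1·y_mill time = 22.
→ y_coolant = 4 and y_mill time = 2.
Shadow price of mill time = 2.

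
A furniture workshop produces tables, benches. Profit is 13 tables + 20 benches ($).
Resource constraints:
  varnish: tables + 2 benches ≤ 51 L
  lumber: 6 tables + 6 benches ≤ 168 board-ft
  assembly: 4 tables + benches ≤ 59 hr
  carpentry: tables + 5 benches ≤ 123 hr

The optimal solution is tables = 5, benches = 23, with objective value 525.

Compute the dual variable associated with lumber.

At the optimum: varnish uses 51 of 51 (binding); lumber uses 168 of 168 (binding); assembly uses 43 of 59 (slack = 16); carpentry uses 120 of 123 (slack = 3).
By complementary slackness, y = 0 for the non-binding constraints.
The binding rows give the dual system: 1·y_varnish + 6·y_lumber = 13 and 2·y_varnish + 6·y_lumber = 20.
This yields shadow prices y_varnish = 7, y_lumber = 1.
Shadow price of lumber = 1.

1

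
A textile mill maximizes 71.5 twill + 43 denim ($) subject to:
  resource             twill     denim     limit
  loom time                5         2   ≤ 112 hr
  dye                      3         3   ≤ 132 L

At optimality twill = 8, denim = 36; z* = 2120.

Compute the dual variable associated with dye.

At the optimum: loom time uses 112 of 112 (binding); dye uses 132 of 132 (binding).
From A_Bᵀ y = c: 5·y_loom time + 3·y_dye = 71.5; 2·y_loom time + 3·y_dye = 43.
Solving: y_loom time = 9.5, y_dye = 8.
Shadow price of dye = 8.

8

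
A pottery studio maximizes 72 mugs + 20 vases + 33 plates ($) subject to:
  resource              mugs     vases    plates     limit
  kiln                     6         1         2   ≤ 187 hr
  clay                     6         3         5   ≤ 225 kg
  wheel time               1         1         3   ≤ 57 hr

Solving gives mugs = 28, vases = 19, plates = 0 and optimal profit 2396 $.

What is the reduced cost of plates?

-3

At the optimum: kiln uses 187 of 187 (binding); clay uses 225 of 225 (binding); wheel time uses 47 of 57 (slack = 10).
Since wheel time is not tight, its dual is 0.
Dual feasibility on the basic columns requires 6·y_kiln + 6·y_clay = 72, 1·y_kiln + 3·y_clay = 20.
Solving: y_kiln = 8, y_clay = 4.
Reduced cost of plates: c₃ − yᵀa₃ = 33 − (8·2 + 4·5) = 33 − 36 = -3.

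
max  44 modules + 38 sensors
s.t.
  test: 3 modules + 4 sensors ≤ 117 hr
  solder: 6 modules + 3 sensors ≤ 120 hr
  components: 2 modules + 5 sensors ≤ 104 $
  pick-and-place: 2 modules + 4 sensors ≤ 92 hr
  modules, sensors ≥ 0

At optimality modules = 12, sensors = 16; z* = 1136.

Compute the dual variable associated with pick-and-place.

Check each constraint at x*: test 100/117 (slack 17); solder 120/120 (tight); components 104/104 (tight); pick-and-place 88/92 (slack 4).
Slack constraints have shadow price 0 (complementary slackness).
The binding rows give the dual system: 6·y_solder + 2·y_components = 44 and 3·y_solder + 5·y_components = 38.
This yields shadow prices y_solder = 6, y_components = 4.
Shadow price of pick-and-place = 0.

0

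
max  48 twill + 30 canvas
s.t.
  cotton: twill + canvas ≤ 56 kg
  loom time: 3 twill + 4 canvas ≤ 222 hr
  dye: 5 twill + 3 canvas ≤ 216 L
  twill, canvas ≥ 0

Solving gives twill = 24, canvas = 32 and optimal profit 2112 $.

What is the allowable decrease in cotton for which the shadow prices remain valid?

12.8

Binding constraints: cotton, dye. The basis is B = [[1,1],[5,3]] with det -2.
Per unit decrease in cotton, x* moves by d = (1.5, -2.5).
The basis stays optimal until canvas reaches 0; allowable decrease = 12.8 kg.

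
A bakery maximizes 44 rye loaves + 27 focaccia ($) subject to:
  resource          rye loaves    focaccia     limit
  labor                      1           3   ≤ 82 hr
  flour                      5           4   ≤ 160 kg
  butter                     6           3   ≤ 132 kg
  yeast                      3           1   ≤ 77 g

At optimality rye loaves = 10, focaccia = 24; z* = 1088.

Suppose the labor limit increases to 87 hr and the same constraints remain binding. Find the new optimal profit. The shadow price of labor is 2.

Δb = 5, so new z* = 1088 + (2)·(5) = 1088 + 10 = 1098.

1098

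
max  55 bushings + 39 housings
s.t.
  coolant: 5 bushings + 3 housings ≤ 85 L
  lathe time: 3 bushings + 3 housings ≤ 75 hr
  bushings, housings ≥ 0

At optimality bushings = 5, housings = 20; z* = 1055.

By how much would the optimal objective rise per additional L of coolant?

8

Both coolant and lathe time are binding at x*.
The binding rows give the dual system: 5·y_coolant + 3·y_lathe time = 55 and 3·y_coolant + 3·y_lathe time = 39.
This yields shadow prices y_coolant = 8, y_lathe time = 5.
Shadow price of coolant = 8.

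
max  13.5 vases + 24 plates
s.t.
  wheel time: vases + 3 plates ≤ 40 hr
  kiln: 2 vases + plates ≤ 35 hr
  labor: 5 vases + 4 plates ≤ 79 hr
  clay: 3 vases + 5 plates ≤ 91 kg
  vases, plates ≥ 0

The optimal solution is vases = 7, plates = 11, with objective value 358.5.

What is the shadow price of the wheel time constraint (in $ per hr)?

At the optimum: wheel time uses 40 of 40 (binding); kiln uses 25 of 35 (slack = 10); labor uses 79 of 79 (binding); clay uses 76 of 91 (slack = 15).
Since kiln, clay are not tight, their duals are 0.
Dual feasibility on the basic columns requires 1·y_wheel time + 5·y_labor = 13.5, 3·y_wheel time + 4·y_labor = 24.
Solving: y_wheel time = 6, y_labor = 1.5.
Shadow price of wheel time = 6.

6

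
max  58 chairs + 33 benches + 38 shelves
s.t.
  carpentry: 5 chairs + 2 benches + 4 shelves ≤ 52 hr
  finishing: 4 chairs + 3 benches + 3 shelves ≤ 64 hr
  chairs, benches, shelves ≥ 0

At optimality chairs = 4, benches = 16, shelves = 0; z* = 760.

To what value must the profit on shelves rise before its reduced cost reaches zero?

45

Both carpentry and finishing are binding at x*.
Dual feasibility on the basic columns requires 5·y_carpentry + 4·y_finishing = 58, 2·y_carpentry + 3·y_finishing = 33.
→ y_carpentry = 6 and y_finishing = 7.
shelves enters the basis when its profit ≥ yᵀa₃ = 6·4 + 7·3 = 45.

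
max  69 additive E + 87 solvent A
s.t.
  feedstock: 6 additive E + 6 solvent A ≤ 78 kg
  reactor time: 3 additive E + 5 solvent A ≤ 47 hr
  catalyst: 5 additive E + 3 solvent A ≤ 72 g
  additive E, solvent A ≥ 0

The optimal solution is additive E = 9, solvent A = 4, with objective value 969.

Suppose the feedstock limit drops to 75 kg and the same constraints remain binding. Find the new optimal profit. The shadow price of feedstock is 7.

948

Δb = -3, so new z* = 969 + (7)·(-3) = 969 − 21 = 948.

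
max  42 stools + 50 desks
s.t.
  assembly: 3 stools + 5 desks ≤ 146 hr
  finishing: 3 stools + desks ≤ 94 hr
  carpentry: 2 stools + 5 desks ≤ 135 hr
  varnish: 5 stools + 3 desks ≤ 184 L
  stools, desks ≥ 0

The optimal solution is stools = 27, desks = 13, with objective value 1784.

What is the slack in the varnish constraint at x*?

10

varnish used = 5·27 + 3·13 = 174; slack = 184 − 174 = 10.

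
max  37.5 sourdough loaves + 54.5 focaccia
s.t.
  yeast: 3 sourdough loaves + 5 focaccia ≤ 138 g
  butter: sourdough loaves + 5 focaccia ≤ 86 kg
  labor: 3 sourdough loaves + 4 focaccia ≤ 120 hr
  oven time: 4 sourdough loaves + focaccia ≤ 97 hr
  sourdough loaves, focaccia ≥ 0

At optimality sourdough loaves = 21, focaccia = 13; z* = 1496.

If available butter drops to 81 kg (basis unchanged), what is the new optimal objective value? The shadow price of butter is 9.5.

1448.5

Δb = -5, so new z* = 1496 + (9.5)·(-5) = 1496 − 47.5 = 1448.5.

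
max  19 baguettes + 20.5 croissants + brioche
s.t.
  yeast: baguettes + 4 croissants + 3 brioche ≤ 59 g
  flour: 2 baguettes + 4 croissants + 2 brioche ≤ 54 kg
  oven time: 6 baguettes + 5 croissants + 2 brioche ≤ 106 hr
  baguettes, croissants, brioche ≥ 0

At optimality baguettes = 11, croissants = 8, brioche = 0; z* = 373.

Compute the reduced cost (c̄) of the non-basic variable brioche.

-8

Check each constraint at x*: yeast 43/59 (slack 16); flour 54/54 (tight); oven time 106/106 (tight).
Since yeast is not tight, its dual is 0.
From A_Bᵀ y = c: 2·y_flour + 6·y_oven time = 19; 4·y_flour + 5·y_oven time = 20.5.
Solving: y_flour = 2, y_oven time = 2.5.
Reduced cost of brioche: c₃ − yᵀa₃ = 1 − (2·2 + 2.5·2) = 1 − 9 = -8.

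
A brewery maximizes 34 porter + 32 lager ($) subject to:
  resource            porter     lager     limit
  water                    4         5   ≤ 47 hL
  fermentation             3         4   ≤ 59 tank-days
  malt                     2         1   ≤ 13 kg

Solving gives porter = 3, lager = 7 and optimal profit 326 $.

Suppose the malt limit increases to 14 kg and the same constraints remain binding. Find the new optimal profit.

333

Check each constraint at x*: water 47/47 (tight); fermentation 37/59 (slack 22); malt 13/13 (tight).
Since fermentation is not tight, its dual is 0.
The binding rows give the dual system: 4·y_water + 2·y_malt = 34 and 5·y_water + 1·y_malt = 32.
This yields shadow prices y_water = 5, y_malt = 7.
Δz = y_malt·Δb = 7 × (1) = 7, so new z* = 326 + 7 = 333.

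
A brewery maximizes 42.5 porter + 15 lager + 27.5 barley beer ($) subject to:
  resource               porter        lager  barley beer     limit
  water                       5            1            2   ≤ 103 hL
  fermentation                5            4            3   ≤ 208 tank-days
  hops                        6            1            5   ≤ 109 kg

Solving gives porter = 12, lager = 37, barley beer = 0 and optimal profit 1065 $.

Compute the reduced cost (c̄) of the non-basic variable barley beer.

-5

At the optimum: water uses 97 of 103 (slack = 6); fermentation uses 208 of 208 (binding); hops uses 109 of 109 (binding).
Since water is not tight, its dual is 0.
The binding rows give the dual system: 5·y_fermentation + 6·y_hops = 42.5 and 4·y_fermentation + 1·y_hops = 15.
This yields shadow prices y_fermentation = 2.5, y_hops = 5.
Reduced cost of barley beer: c₃ − yᵀa₃ = 27.5 − (2.5·3 + 5·5) = 27.5 − 32.5 = -5.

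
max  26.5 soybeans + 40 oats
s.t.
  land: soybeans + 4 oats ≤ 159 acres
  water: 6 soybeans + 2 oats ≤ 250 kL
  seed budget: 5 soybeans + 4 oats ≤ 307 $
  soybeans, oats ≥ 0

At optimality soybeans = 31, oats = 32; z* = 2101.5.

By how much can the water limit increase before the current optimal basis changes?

Binding constraints: land, water. The basis is B = [[1,4],[6,2]] with det -22.
Per unit increase in water, x* moves by d = (0.1818, -0.0455).
The basis stays optimal until seed budget becomes binding; allowable increase = 33 kL.

33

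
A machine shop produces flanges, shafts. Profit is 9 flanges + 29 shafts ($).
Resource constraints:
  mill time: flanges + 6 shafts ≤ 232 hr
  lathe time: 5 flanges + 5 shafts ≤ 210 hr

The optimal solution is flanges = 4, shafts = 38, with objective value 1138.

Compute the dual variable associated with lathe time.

1

Both mill time and lathe time are binding at x*.
Dual feasibility on the basic columns requires 1·y_mill time + 5·y_lathe time = 9, 6·y_mill time + 5·y_lathe time = 29.
This yields shadow prices y_mill time = 4, y_lathe time = 1.
Shadow price of lathe time = 1.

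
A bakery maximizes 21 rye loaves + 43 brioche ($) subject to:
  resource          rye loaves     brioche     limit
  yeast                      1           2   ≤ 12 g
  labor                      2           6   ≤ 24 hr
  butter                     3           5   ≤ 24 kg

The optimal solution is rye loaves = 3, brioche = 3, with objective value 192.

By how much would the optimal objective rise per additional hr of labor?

3

At the optimum: yeast uses 9 of 12 (slack = 3); labor uses 24 of 24 (binding); butter uses 24 of 24 (binding).
Since yeast is not tight, its dual is 0.
The binding rows give the dual system: 2·y_labor + 3·y_butter = 21 and 6·y_labor + 5·y_butter = 43.
This yields shadow prices y_labor = 3, y_butter = 5.
Shadow price of labor = 3.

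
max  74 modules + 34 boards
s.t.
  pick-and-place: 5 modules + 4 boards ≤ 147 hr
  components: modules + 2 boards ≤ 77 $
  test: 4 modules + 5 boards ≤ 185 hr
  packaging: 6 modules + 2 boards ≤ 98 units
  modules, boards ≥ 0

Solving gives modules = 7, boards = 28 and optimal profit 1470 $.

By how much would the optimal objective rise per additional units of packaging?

9

Binding: pick-and-place and packaging. Non-binding: components (14 unused), test (17 unused).
Slack constraints have shadow price 0 (complementary slackness).
From A_Bᵀ y = c: 5·y_pick-and-place + 6·y_packaging = 74; 4·y_pick-and-place + 2·y_packaging = 34.
This yields shadow prices y_pick-and-place = 4, y_packaging = 9.
Shadow price of packaging = 9.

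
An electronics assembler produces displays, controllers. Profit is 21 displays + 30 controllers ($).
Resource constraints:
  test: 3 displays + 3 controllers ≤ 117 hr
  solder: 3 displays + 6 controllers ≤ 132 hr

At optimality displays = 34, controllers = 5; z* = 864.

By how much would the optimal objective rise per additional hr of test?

At the optimum: test uses 117 of 117 (binding); solder uses 132 of 132 (binding).
The binding rows give the dual system: 3·y_test + 3·y_solder = 21 and 3·y_test + 6·y_solder = 30.
→ y_test = 4 and y_solder = 3.
Shadow price of test = 4.

4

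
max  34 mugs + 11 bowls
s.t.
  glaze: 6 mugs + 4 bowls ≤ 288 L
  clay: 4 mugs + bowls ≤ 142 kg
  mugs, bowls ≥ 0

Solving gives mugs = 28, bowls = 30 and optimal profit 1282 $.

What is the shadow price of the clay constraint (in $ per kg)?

7

Both glaze and clay are binding at x*.
The binding rows give the dual system: 6·y_glaze + 4·y_clay = 34 and 4·y_glaze + 1·y_clay = 11.
→ y_glaze = 1 and y_clay = 7.
Shadow price of clay = 7.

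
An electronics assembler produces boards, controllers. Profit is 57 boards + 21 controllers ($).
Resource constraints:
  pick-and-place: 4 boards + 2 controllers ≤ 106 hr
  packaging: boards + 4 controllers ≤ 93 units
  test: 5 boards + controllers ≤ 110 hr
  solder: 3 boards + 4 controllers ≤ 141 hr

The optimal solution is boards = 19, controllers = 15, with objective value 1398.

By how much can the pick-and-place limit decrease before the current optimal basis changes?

18

Binding constraints: pick-and-place, test. The basis is B = [[4,2],[5,1]] with det -6.
Per unit decrease in pick-and-place, x* moves by d = (0.1667, -0.8333).
The basis stays optimal until controllers reaches 0; allowable decrease = 18 hr.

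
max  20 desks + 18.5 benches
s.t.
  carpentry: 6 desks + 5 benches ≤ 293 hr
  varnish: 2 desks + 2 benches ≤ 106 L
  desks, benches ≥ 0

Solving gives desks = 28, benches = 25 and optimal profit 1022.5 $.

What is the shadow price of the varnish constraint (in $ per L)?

5.5

Both carpentry and varnish are binding at x*.
Dual feasibility on the basic columns requires 6·y_carpentry + 2·y_varnish = 20, 5·y_carpentry + 2·y_varnish = 18.5.
Solving: y_carpentry = 1.5, y_varnish = 5.5.
Shadow price of varnish = 5.5.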